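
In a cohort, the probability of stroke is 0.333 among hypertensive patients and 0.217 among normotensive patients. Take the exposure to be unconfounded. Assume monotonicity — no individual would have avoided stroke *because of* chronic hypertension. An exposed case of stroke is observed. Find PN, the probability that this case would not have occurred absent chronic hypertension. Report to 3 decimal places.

PN ≈ 0.348

Let p₁ = 0.333, p₀ = 0.217.
Under exogeneity and monotonicity, PN = (p₁ − p₀) / p₁.
PN = (0.333 − 0.217) / 0.333 = 0.116 / 0.333 ≈ 0.3483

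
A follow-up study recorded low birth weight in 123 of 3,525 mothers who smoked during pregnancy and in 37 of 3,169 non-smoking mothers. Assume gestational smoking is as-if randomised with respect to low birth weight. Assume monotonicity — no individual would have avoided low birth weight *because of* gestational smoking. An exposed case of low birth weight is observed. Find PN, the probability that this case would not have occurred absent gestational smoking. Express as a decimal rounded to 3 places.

PN ≈ 0.665

p₁ = P(outcome | exposed) = 123/3525 = 0.034894
p₀ = P(outcome | unexposed) = 37/3169 = 0.011676
Under exogeneity and monotonicity, PN = (p₁ − p₀) / p₁.
PN = (0.034894 − 0.011676) / 0.034894 = 0.023218 / 0.034894 ≈ 0.6654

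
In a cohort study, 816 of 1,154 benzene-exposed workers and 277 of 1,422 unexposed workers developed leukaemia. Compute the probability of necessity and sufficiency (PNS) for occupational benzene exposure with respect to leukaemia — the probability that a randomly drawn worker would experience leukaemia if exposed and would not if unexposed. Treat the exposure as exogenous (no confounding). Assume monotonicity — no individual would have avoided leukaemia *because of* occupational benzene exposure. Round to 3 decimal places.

p₁ = P(outcome | exposed) = 816/1154 = 0.70711
p₀ = P(outcome | unexposed) = 277/1422 = 0.1948
Under exogeneity and monotonicity, PNS = p₁ − p₀.
PNS = 0.70711 − 0.1948 = 0.51231

PNS ≈ 0.512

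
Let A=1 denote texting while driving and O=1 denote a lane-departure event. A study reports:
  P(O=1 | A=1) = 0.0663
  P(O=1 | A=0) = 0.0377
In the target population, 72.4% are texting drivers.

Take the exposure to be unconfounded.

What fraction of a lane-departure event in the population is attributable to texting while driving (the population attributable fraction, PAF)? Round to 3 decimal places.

PAF ≈ 0.355

Let p₁ = 0.0663, p₀ = 0.0377.
Overall risk P(Y=1) = π·p₁ + (1−π)·p₀ = 0.724×0.0663 + 0.276×0.0377 = 0.058406.
Under exogeneity, PAF = [P(Y=1) − p₀] / P(Y=1).
PAF = (0.058406 − 0.0377) / 0.058406 ≈ 0.3545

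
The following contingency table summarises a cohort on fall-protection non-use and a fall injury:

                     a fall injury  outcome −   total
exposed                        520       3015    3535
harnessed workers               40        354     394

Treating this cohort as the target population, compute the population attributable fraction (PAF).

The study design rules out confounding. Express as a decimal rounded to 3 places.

PAF ≈ 0.288

p₁ = P(outcome | exposed) = 520/3535 = 0.1471
p₀ = P(outcome | unexposed) = 40/394 = 0.10152
Exposure prevalence π = 3535/3929 = 0.89972; overall risk P(Y=1) = 0.14253.
Under exogeneity, PAF = [P(Y=1) − p₀]/P(Y=1).
PAF = (0.14253 − 0.10152) / 0.14253 ≈ 0.2877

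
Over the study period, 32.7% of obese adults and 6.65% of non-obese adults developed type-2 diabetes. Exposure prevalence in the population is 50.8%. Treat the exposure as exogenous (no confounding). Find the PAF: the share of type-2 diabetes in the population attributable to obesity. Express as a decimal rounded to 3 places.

p₁ = 0.327, p₀ = 0.0665.
Overall risk P(Y=1) = π·p₁ + (1−π)·p₀ = 0.508×0.327 + 0.492×0.0665 = 0.19883.
Under exogeneity, PAF = [P(Y=1) − p₀] / P(Y=1).
PAF = (0.19883 − 0.0665) / 0.19883 ≈ 0.6656

PAF ≈ 0.666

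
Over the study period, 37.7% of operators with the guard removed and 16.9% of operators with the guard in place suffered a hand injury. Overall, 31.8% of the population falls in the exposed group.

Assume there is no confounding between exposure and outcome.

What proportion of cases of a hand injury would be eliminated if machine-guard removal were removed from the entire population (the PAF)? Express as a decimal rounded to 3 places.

p₁ = 0.377, p₀ = 0.169.
Overall risk P(Y=1) = π·p₁ + (1−π)·p₀ = 0.318×0.377 + 0.682×0.169 = 0.23514.
Under exogeneity, PAF = [P(Y=1) − p₀] / P(Y=1).
PAF = (0.23514 − 0.169) / 0.23514 ≈ 0.2813

PAF ≈ 0.281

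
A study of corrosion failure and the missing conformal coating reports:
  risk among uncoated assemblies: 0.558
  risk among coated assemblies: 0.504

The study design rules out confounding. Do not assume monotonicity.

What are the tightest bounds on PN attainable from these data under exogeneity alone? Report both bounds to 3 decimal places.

Let p₁ = 0.558, p₀ = 0.504.
Under exogeneity alone the bounds on PN are max{0,(p₁−p₀)/p₁} ≤ PN ≤ min{1,(1−p₀)/p₁}.
  lower = (p₁ − p₀)/p₁ = 0.054 / 0.558 ≈ 0.0968
  upper = min{1, (1 − p₀)/p₁} = 0.496 / 0.558 ≈ 0.8889

0.097 ≤ PN ≤ 0.889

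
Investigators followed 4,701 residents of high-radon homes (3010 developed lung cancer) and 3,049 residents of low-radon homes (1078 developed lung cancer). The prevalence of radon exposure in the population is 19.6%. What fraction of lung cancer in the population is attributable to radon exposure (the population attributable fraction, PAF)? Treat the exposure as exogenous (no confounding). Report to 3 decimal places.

p₁ = P(outcome | exposed) = 3010/4701 = 0.64029
p₀ = P(outcome | unexposed) = 1078/3049 = 0.35356
Overall risk P(Y=1) = π·p₁ + (1−π)·p₀ = 0.196×0.64029 + 0.804×0.35356 = 0.40976.
Under exogeneity, PAF = [P(Y=1) − p₀] / P(Y=1).
PAF = (0.40976 − 0.35356) / 0.40976 ≈ 0.1372

PAF ≈ 0.137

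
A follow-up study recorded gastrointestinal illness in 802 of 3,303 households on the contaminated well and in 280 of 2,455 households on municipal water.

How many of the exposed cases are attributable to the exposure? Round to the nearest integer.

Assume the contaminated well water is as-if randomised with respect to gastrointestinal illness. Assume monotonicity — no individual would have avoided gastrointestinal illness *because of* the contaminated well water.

p₁ = P(outcome | exposed) = 802/3303 = 0.24281
p₀ = P(outcome | unexposed) = 280/2455 = 0.11405
PN = (p₁ − p₀)/p₁ = (0.24281 − 0.11405) / 0.24281 ≈ 0.53028.
Attributable cases ≈ PN × (exposed cases) = 0.53028 × 802 ≈ 425.28.

about 425 cases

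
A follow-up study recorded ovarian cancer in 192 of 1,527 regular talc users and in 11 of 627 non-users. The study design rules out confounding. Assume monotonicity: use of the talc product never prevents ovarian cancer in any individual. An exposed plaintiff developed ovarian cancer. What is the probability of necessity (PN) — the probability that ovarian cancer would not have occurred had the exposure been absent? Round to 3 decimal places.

PN ≈ 0.860

p₁ = P(outcome | exposed) = 192/1527 = 0.12574
p₀ = P(outcome | unexposed) = 11/627 = 0.017544
Under exogeneity and monotonicity, PN = (p₁ − p₀) / p₁.
PN = (0.12574 − 0.017544) / 0.12574 = 0.10819 / 0.12574 ≈ 0.8605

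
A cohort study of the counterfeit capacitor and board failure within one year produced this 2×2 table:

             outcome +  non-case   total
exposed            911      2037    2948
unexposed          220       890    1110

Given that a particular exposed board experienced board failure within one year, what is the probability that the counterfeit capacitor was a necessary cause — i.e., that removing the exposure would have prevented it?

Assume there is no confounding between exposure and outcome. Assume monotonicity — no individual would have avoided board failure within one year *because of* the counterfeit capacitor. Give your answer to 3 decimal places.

p₁ = P(outcome | exposed) = 911/2948 = 0.30902
p₀ = P(outcome | unexposed) = 220/1110 = 0.1982
Under exogeneity and monotonicity, PN = (p₁ − p₀)/p₁.
PN = (0.30902 − 0.1982) / 0.30902 ≈ 0.3586

PN ≈ 0.359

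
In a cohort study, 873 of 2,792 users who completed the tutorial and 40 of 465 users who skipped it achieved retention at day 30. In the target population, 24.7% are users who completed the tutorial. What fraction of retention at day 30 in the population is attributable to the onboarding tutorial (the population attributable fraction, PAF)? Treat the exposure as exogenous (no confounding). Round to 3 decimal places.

p₁ = P(outcome | exposed) = 873/2792 = 0.31268
p₀ = P(outcome | unexposed) = 40/465 = 0.086022
Overall risk P(Y=1) = π·p₁ + (1−π)·p₀ = 0.247×0.31268 + 0.753×0.086022 = 0.14201.
Under exogeneity, PAF = [P(Y=1) − p₀] / P(Y=1).
PAF = (0.14201 − 0.086022) / 0.14201 ≈ 0.3942

PAF ≈ 0.394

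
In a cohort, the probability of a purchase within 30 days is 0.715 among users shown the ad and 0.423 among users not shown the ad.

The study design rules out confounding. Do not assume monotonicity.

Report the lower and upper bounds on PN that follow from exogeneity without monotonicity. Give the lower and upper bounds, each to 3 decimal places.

0.408 ≤ PN ≤ 0.807

Let p₁ = 0.715, p₀ = 0.423.
Under exogeneity alone the bounds on PN are max{0,(p₁−p₀)/p₁} ≤ PN ≤ min{1,(1−p₀)/p₁}.
  lower = (p₁ − p₀)/p₁ = 0.292 / 0.715 ≈ 0.4084
  upper = min{1, (1 − p₀)/p₁} = 0.577 / 0.715 ≈ 0.8070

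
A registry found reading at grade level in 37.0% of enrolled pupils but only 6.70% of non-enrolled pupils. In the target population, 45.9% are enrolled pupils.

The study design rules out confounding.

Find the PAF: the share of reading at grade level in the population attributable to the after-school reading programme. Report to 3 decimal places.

PAF ≈ 0.675

p₁ = 0.37, p₀ = 0.067.
Overall risk P(Y=1) = π·p₁ + (1−π)·p₀ = 0.459×0.37 + 0.541×0.067 = 0.20608.
Under exogeneity, PAF = [P(Y=1) − p₀] / P(Y=1).
PAF = (0.20608 − 0.067) / 0.20608 ≈ 0.6749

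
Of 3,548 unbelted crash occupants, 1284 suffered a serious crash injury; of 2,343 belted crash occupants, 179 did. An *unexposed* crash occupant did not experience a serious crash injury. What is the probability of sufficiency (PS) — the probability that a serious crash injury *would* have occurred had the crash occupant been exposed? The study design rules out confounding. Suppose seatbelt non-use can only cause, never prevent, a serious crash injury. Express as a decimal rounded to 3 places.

PS ≈ 0.309

p₁ = P(outcome | exposed) = 1284/3548 = 0.36189
p₀ = P(outcome | unexposed) = 179/2343 = 0.076398
Under exogeneity and monotonicity, PS = (p₁ − p₀) / (1 − p₀).
PS = (0.36189 − 0.076398) / (1 − 0.076398) = 0.2855 / 0.9236 ≈ 0.3091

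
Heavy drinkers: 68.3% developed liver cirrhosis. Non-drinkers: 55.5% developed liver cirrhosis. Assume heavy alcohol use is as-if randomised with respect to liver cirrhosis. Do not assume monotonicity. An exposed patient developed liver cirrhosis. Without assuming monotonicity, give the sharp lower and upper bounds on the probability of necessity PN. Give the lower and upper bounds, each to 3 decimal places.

p₁ = 0.683, p₀ = 0.555.
Under exogeneity alone the bounds on PN are max{0,(p₁−p₀)/p₁} ≤ PN ≤ min{1,(1−p₀)/p₁}.
  lower = (p₁ − p₀)/p₁ = 0.128 / 0.683 ≈ 0.1874
  upper = min{1, (1 − p₀)/p₁} = 0.445 / 0.683 ≈ 0.6515

0.187 ≤ PN ≤ 0.652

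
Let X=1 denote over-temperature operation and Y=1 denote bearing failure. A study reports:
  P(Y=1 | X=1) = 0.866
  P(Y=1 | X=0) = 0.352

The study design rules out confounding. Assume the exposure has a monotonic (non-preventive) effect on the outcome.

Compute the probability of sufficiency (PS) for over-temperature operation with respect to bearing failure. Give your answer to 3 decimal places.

PS ≈ 0.793

Let p₁ = 0.866, p₀ = 0.352.
Under exogeneity and monotonicity, PS = (p₁ − p₀) / (1 − p₀).
PS = (0.866 − 0.352) / (1 − 0.352) = 0.514 / 0.648 ≈ 0.7932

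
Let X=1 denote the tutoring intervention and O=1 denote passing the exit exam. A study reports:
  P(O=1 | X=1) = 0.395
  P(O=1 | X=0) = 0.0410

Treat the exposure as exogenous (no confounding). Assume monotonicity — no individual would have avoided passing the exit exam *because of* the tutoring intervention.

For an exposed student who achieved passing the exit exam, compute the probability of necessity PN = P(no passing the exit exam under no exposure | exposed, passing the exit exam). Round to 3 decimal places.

Let p₁ = 0.395, p₀ = 0.041.
Under exogeneity and monotonicity, PN = (p₁ − p₀) / p₁.
PN = (0.395 − 0.041) / 0.395 = 0.354 / 0.395 ≈ 0.8962

PN ≈ 0.896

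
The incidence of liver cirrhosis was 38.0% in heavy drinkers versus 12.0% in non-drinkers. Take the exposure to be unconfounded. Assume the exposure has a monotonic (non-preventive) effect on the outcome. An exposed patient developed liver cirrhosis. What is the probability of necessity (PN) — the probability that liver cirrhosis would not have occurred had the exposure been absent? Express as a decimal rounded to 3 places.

p₁ = 0.38, p₀ = 0.12.
Under exogeneity and monotonicity, PN = (p₁ − p₀) / p₁.
PN = (0.38 − 0.12) / 0.38 = 0.26 / 0.38 ≈ 0.6842

PN ≈ 0.684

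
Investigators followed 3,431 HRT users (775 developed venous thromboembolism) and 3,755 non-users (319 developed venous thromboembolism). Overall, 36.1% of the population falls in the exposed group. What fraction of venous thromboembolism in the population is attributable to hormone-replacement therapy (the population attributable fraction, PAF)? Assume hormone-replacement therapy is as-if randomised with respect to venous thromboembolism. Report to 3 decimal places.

p₁ = P(outcome | exposed) = 775/3431 = 0.22588
p₀ = P(outcome | unexposed) = 319/3755 = 0.084953
Overall risk P(Y=1) = π·p₁ + (1−π)·p₀ = 0.361×0.22588 + 0.639×0.084953 = 0.13583.
Under exogeneity, PAF = [P(Y=1) − p₀] / P(Y=1).
PAF = (0.13583 − 0.084953) / 0.13583 ≈ 0.3746

PAF ≈ 0.375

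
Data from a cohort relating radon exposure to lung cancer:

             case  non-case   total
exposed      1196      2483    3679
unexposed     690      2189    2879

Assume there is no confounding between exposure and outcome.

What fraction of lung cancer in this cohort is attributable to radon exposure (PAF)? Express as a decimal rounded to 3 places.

PAF ≈ 0.167

p₁ = P(outcome | exposed) = 1196/3679 = 0.32509
p₀ = P(outcome | unexposed) = 690/2879 = 0.23967
Exposure prevalence π = 3679/6558 = 0.56099; overall risk P(Y=1) = 0.28759.
Under exogeneity, PAF = [P(Y=1) − p₀]/P(Y=1).
PAF = (0.28759 − 0.23967) / 0.28759 ≈ 0.1666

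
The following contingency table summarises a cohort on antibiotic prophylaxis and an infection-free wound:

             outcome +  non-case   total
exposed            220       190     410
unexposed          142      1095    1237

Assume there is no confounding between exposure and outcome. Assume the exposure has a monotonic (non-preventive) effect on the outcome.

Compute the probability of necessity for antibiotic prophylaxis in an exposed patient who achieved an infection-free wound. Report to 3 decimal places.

PN ≈ 0.786

p₁ = P(outcome | exposed) = 220/410 = 0.53659
p₀ = P(outcome | unexposed) = 142/1237 = 0.11479
Under exogeneity and monotonicity, PN = (p₁ − p₀) / p₁.
PN = (0.53659 − 0.11479) / 0.53659 = 0.42179 / 0.53659 ≈ 0.7861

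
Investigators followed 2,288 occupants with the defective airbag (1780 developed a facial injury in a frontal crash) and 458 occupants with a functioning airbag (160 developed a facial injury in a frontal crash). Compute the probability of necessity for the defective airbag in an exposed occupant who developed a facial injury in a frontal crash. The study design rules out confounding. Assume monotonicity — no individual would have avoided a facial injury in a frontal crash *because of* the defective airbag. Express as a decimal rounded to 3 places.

p₁ = P(outcome | exposed) = 1780/2288 = 0.77797
p₀ = P(outcome | unexposed) = 160/458 = 0.34934
Under exogeneity and monotonicity, PN = (p₁ − p₀) / p₁.
PN = (0.77797 − 0.34934) / 0.77797 = 0.42863 / 0.77797 ≈ 0.5510

PN ≈ 0.551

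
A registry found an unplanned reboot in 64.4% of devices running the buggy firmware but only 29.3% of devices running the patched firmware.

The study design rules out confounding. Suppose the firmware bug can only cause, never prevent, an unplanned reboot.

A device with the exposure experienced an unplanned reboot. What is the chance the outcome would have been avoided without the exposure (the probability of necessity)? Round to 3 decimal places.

p₁ = 0.644, p₀ = 0.293.
Under exogeneity and monotonicity, PN = (p₁ − p₀) / p₁.
PN = (0.644 − 0.293) / 0.644 = 0.351 / 0.644 ≈ 0.5450

PN ≈ 0.545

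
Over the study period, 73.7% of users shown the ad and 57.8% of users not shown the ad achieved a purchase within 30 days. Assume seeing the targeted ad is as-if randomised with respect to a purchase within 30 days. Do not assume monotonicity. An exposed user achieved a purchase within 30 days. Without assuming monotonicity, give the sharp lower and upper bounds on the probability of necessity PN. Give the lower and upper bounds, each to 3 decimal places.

0.216 ≤ PN ≤ 0.573

p₁ = 0.737, p₀ = 0.578.
Under exogeneity alone the bounds on PN are max{0,(p₁−p₀)/p₁} ≤ PN ≤ min{1,(1−p₀)/p₁}.
  lower = (p₁ − p₀)/p₁ = 0.159 / 0.737 ≈ 0.2157
  upper = min{1, (1 − p₀)/p₁} = 0.422 / 0.737 ≈ 0.5726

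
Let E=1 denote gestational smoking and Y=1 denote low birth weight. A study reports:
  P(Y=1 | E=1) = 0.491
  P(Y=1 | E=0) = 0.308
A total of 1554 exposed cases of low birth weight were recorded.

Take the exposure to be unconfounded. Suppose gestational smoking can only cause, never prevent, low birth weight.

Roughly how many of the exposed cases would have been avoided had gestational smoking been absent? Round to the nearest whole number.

about 579 cases

Let p₁ = 0.491, p₀ = 0.308.
PN = (p₁ − p₀)/p₁ = (0.491 − 0.308) / 0.491 ≈ 0.37271.
Attributable cases ≈ PN × (exposed cases) = 0.37271 × 1554 ≈ 579.19.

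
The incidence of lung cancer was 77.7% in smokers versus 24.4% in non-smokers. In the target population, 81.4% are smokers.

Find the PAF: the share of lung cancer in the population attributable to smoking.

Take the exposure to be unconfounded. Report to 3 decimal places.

PAF ≈ 0.640

p₁ = 0.777, p₀ = 0.244.
Overall risk P(Y=1) = π·p₁ + (1−π)·p₀ = 0.814×0.777 + 0.186×0.244 = 0.67786.
Under exogeneity, PAF = [P(Y=1) − p₀] / P(Y=1).
PAF = (0.67786 − 0.244) / 0.67786 ≈ 0.6400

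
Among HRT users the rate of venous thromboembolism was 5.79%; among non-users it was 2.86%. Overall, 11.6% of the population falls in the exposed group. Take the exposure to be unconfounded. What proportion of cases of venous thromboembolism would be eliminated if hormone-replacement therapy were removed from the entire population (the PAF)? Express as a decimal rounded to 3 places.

p₁ = 0.0579, p₀ = 0.0286.
Overall risk P(Y=1) = π·p₁ + (1−π)·p₀ = 0.116×0.0579 + 0.884×0.0286 = 0.031999.
Under exogeneity, PAF = [P(Y=1) − p₀] / P(Y=1).
PAF = (0.031999 − 0.0286) / 0.031999 ≈ 0.1062

PAF ≈ 0.106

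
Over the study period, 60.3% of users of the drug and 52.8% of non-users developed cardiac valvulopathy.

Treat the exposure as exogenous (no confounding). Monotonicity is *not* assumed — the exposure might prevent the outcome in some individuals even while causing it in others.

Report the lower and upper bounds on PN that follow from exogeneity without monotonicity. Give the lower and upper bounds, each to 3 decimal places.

p₁ = 0.603, p₀ = 0.528.
Under exogeneity alone the bounds on PN are max{0,(p₁−p₀)/p₁} ≤ PN ≤ min{1,(1−p₀)/p₁}.
  lower = (p₁ − p₀)/p₁ = 0.075 / 0.603 ≈ 0.1244
  upper = min{1, (1 − p₀)/p₁} = 0.472 / 0.603 ≈ 0.7828

0.124 ≤ PN ≤ 0.783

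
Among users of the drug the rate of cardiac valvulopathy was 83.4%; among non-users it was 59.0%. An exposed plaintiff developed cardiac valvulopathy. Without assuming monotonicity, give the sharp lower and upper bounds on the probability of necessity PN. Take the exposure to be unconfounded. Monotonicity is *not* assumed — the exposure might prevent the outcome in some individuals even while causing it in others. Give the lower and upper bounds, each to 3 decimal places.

0.293 ≤ PN ≤ 0.492

p₁ = 0.834, p₀ = 0.59.
Under exogeneity alone the bounds on PN are max{0,(p₁−p₀)/p₁} ≤ PN ≤ min{1,(1−p₀)/p₁}.
  lower = (p₁ − p₀)/p₁ = 0.244 / 0.834 ≈ 0.2926
  upper = min{1, (1 − p₀)/p₁} = 0.41 / 0.834 ≈ 0.4916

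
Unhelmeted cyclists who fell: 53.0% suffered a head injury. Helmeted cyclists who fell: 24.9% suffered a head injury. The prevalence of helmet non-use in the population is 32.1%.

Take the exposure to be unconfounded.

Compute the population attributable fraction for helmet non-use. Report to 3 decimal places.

PAF ≈ 0.266

p₁ = 0.53, p₀ = 0.249.
Overall risk P(Y=1) = π·p₁ + (1−π)·p₀ = 0.321×0.53 + 0.679×0.249 = 0.3392.
Under exogeneity, PAF = [P(Y=1) − p₀] / P(Y=1).
PAF = (0.3392 − 0.249) / 0.3392 ≈ 0.2659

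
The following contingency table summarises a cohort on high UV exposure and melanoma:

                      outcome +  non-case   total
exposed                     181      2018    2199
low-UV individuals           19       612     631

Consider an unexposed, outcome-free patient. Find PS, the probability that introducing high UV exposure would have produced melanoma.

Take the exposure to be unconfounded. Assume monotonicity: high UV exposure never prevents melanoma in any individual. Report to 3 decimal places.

p₁ = P(outcome | exposed) = 181/2199 = 0.08231
p₀ = P(outcome | unexposed) = 19/631 = 0.030111
Under exogeneity and monotonicity, PS = (p₁ − p₀)/(1 − p₀).
PS = (0.08231 − 0.030111) / 0.96989 ≈ 0.0538

PS ≈ 0.054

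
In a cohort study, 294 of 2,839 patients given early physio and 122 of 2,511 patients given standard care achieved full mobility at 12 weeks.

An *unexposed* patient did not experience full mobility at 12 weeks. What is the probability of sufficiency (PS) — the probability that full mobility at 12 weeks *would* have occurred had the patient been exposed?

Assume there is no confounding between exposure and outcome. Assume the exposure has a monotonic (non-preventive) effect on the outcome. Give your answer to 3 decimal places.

PS ≈ 0.058

p₁ = P(outcome | exposed) = 294/2839 = 0.10356
p₀ = P(outcome | unexposed) = 122/2511 = 0.048586
Under exogeneity and monotonicity, PS = (p₁ − p₀) / (1 − p₀).
PS = (0.10356 − 0.048586) / (1 − 0.048586) = 0.054971 / 0.95141 ≈ 0.0578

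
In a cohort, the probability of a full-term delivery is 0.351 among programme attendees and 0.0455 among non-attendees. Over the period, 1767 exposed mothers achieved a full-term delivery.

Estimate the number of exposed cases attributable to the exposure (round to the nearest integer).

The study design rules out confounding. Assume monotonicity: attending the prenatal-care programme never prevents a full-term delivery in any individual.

about 1538 cases

Let p₁ = 0.351, p₀ = 0.0455.
PN = (p₁ − p₀)/p₁ = (0.351 − 0.0455) / 0.351 ≈ 0.87037.
Attributable cases ≈ PN × (exposed cases) = 0.87037 × 1767 ≈ 1537.94.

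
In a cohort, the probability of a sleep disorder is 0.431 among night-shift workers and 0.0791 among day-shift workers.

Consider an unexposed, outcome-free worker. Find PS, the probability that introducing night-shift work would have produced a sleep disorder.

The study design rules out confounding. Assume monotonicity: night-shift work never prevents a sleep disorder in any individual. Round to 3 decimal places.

Let p₁ = 0.431, p₀ = 0.0791.
Under exogeneity and monotonicity, PS = (p₁ − p₀) / (1 − p₀).
PS = (0.431 − 0.0791) / (1 − 0.0791) = 0.3519 / 0.9209 ≈ 0.3821

PS ≈ 0.382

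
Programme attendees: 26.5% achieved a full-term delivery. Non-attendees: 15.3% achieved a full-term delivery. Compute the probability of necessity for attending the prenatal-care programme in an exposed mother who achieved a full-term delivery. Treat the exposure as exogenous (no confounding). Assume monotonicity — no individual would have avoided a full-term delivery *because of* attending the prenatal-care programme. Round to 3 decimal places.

p₁ = 0.265, p₀ = 0.153.
Under exogeneity and monotonicity, PN = (p₁ − p₀) / p₁.
PN = (0.265 − 0.153) / 0.265 = 0.112 / 0.265 ≈ 0.4226

PN ≈ 0.423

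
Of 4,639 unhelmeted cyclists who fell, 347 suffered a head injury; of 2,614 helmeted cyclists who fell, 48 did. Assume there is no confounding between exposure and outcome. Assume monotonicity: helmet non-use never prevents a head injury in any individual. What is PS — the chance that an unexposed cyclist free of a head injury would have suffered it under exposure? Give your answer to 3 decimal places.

PS ≈ 0.057

p₁ = P(outcome | exposed) = 347/4639 = 0.074801
p₀ = P(outcome | unexposed) = 48/2614 = 0.018363
Under exogeneity and monotonicity, PS = (p₁ − p₀) / (1 − p₀).
PS = (0.074801 − 0.018363) / (1 − 0.018363) = 0.056438 / 0.98164 ≈ 0.0575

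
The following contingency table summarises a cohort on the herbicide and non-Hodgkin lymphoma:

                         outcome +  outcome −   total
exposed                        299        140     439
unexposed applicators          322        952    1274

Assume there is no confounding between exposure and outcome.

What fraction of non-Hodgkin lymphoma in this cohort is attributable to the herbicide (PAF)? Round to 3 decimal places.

PAF ≈ 0.303

p₁ = P(outcome | exposed) = 299/439 = 0.68109
p₀ = P(outcome | unexposed) = 322/1274 = 0.25275
Exposure prevalence π = 439/1713 = 0.25628; overall risk P(Y=1) = 0.36252.
Under exogeneity, PAF = [P(Y=1) − p₀]/P(Y=1).
PAF = (0.36252 − 0.25275) / 0.36252 ≈ 0.3028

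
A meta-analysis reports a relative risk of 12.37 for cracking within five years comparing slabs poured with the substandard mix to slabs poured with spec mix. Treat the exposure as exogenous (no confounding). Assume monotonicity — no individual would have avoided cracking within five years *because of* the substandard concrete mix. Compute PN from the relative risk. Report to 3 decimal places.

PN ≈ 0.919

Under exogeneity and monotonicity, PN = (RR − 1) / RR = 1 − 1/RR.
PN = (12.37 − 1) / 12.37 = 11.37 / 12.37 ≈ 0.9192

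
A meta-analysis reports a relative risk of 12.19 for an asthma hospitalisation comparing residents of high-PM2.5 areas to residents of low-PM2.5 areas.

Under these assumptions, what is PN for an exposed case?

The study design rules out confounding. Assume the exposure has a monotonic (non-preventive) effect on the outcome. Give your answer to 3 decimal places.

PN ≈ 0.918

Under exogeneity and monotonicity, PN = (RR − 1) / RR = 1 − 1/RR.
PN = (12.19 − 1) / 12.19 = 11.19 / 12.19 ≈ 0.9180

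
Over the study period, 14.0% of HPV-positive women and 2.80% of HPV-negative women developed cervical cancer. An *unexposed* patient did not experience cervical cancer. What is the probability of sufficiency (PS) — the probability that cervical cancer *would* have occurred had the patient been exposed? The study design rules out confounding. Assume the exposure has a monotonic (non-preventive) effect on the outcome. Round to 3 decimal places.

PS ≈ 0.115

p₁ = 0.14, p₀ = 0.028.
Under exogeneity and monotonicity, PS = (p₁ − p₀) / (1 − p₀).
PS = (0.14 − 0.028) / (1 − 0.028) = 0.112 / 0.972 ≈ 0.1152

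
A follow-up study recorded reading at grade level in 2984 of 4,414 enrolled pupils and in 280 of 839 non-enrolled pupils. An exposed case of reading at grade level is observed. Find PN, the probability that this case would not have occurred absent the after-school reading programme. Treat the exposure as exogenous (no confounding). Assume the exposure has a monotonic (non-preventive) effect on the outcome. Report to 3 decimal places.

p₁ = P(outcome | exposed) = 2984/4414 = 0.67603
p₀ = P(outcome | unexposed) = 280/839 = 0.33373
Under exogeneity and monotonicity, PN = (p₁ − p₀) / p₁.
PN = (0.67603 − 0.33373) / 0.67603 = 0.3423 / 0.67603 ≈ 0.5063

PN ≈ 0.506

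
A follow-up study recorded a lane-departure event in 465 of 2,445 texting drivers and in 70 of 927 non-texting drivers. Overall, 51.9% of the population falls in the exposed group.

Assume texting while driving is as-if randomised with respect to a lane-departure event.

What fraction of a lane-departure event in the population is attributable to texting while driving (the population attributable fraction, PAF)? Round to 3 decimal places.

p₁ = P(outcome | exposed) = 465/2445 = 0.19018
p₀ = P(outcome | unexposed) = 70/927 = 0.075512
Overall risk P(Y=1) = π·p₁ + (1−π)·p₀ = 0.519×0.19018 + 0.481×0.075512 = 0.13503.
Under exogeneity, PAF = [P(Y=1) − p₀] / P(Y=1).
PAF = (0.13503 − 0.075512) / 0.13503 ≈ 0.4408

PAF ≈ 0.441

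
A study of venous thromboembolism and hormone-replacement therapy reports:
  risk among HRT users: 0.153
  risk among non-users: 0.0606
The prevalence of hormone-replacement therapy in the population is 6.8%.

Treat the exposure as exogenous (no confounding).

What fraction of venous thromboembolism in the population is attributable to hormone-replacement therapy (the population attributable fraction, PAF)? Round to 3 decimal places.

PAF ≈ 0.094

Let p₁ = 0.153, p₀ = 0.0606.
Overall risk P(Y=1) = π·p₁ + (1−π)·p₀ = 0.068×0.153 + 0.932×0.0606 = 0.066883.
Under exogeneity, PAF = [P(Y=1) − p₀] / P(Y=1).
PAF = (0.066883 − 0.0606) / 0.066883 ≈ 0.0939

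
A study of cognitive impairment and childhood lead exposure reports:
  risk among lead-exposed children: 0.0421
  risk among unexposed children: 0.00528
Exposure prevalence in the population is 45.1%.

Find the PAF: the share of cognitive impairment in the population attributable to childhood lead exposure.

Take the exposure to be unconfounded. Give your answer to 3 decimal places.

Let p₁ = 0.0421, p₀ = 0.00528.
Overall risk P(Y=1) = π·p₁ + (1−π)·p₀ = 0.451×0.0421 + 0.549×0.00528 = 0.021886.
Under exogeneity, PAF = [P(Y=1) − p₀] / P(Y=1).
PAF = (0.021886 − 0.00528) / 0.021886 ≈ 0.7587

PAF ≈ 0.759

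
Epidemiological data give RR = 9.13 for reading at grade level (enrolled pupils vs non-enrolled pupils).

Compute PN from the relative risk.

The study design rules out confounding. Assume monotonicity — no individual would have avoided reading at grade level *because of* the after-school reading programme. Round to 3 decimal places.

Under exogeneity and monotonicity, PN = (RR − 1) / RR = 1 − 1/RR.
PN = (9.13 − 1) / 9.13 = 8.13 / 9.13 ≈ 0.8905

PN ≈ 0.890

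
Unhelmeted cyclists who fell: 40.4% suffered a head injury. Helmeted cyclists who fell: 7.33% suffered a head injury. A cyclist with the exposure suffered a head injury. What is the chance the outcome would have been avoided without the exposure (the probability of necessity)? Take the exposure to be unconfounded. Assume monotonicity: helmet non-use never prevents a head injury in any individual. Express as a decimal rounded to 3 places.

PN ≈ 0.819

p₁ = 0.404, p₀ = 0.0733.
Under exogeneity and monotonicity, PN = (p₁ − p₀) / p₁.
PN = (0.404 − 0.0733) / 0.404 = 0.3307 / 0.404 ≈ 0.8186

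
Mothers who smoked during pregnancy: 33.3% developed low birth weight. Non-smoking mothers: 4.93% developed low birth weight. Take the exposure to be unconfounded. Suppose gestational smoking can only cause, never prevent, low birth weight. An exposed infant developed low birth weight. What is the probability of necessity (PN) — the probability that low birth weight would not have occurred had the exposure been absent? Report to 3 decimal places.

PN ≈ 0.852

p₁ = 0.333, p₀ = 0.0493.
Under exogeneity and monotonicity, PN = (p₁ − p₀) / p₁.
PN = (0.333 − 0.0493) / 0.333 = 0.2837 / 0.333 ≈ 0.8520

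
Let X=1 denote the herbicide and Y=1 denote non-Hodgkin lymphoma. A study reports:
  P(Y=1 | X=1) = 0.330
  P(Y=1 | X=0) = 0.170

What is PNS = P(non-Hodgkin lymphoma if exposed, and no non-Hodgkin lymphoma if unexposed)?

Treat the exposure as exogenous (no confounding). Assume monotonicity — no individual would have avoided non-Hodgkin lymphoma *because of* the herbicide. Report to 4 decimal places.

Let p₁ = 0.33, p₀ = 0.17.
Under exogeneity and monotonicity, PNS = p₁ − p₀.
PNS = 0.33 − 0.17 = 0.16

PNS ≈ 0.1600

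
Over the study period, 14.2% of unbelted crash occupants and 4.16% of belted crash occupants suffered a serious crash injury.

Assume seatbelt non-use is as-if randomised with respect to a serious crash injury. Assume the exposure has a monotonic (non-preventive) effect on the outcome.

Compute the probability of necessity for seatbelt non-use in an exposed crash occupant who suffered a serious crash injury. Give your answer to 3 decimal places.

PN ≈ 0.707

p₁ = 0.142, p₀ = 0.0416.
Under exogeneity and monotonicity, PN = (p₁ − p₀) / p₁.
PN = (0.142 − 0.0416) / 0.142 = 0.1004 / 0.142 ≈ 0.7070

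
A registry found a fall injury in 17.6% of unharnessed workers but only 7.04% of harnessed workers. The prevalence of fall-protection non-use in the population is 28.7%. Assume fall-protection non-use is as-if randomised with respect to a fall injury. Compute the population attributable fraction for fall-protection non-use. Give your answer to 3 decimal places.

p₁ = 0.176, p₀ = 0.0704.
Overall risk P(Y=1) = π·p₁ + (1−π)·p₀ = 0.287×0.176 + 0.713×0.0704 = 0.10071.
Under exogeneity, PAF = [P(Y=1) − p₀] / P(Y=1).
PAF = (0.10071 − 0.0704) / 0.10071 ≈ 0.3009

PAF ≈ 0.301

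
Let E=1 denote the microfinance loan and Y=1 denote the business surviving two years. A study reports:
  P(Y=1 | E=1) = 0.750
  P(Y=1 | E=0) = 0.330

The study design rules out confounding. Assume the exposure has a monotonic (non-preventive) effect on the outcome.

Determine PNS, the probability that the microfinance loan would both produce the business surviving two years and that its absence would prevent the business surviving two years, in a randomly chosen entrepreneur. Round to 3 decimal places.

Let p₁ = 0.75, p₀ = 0.33.
Under exogeneity and monotonicity, PNS = p₁ − p₀.
PNS = 0.75 − 0.33 = 0.42

PNS ≈ 0.420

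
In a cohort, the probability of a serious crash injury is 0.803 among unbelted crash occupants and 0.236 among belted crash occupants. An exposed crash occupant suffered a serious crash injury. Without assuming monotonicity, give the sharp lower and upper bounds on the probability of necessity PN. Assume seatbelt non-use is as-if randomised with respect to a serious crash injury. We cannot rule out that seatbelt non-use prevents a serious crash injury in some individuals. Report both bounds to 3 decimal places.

Let p₁ = 0.803, p₀ = 0.236.
Under exogeneity alone the bounds on PN are max{0,(p₁−p₀)/p₁} ≤ PN ≤ min{1,(1−p₀)/p₁}.
  lower = (p₁ − p₀)/p₁ = 0.567 / 0.803 ≈ 0.7061
  upper = min{1, (1 − p₀)/p₁} = 0.764 / 0.803 ≈ 0.9514

0.706 ≤ PN ≤ 0.951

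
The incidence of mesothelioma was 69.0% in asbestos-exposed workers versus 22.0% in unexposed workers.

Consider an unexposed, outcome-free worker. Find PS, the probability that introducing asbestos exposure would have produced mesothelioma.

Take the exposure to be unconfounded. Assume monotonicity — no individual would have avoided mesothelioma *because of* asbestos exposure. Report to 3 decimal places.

p₁ = 0.69, p₀ = 0.22.
Under exogeneity and monotonicity, PS = (p₁ − p₀) / (1 − p₀).
PS = (0.69 − 0.22) / (1 − 0.22) = 0.47 / 0.78 ≈ 0.6026

PS ≈ 0.603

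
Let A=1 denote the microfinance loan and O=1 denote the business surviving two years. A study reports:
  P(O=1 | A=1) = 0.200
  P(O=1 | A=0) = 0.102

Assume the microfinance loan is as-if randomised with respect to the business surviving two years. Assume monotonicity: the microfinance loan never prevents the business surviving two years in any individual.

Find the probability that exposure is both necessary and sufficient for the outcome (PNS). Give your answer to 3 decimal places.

Let p₁ = 0.2, p₀ = 0.102.
Under exogeneity and monotonicity, PNS = p₁ − p₀.
PNS = 0.2 − 0.102 = 0.098

PNS ≈ 0.098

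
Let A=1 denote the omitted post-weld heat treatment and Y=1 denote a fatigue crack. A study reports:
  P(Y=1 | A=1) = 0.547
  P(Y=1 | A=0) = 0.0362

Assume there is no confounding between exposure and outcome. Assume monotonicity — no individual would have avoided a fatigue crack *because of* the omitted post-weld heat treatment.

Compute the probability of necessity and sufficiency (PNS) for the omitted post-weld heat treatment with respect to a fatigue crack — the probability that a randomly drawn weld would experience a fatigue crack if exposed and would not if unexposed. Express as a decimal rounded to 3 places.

PNS ≈ 0.511

Let p₁ = 0.547, p₀ = 0.0362.
Under exogeneity and monotonicity, PNS = p₁ − p₀.
PNS = 0.547 − 0.0362 = 0.5108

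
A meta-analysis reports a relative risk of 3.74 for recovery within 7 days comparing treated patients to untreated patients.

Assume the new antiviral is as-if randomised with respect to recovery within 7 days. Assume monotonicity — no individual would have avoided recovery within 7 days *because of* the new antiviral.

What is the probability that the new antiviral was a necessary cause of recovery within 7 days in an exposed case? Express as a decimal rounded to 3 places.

Under exogeneity and monotonicity, PN = (RR − 1) / RR = 1 − 1/RR.
PN = (3.74 − 1) / 3.74 = 2.74 / 3.74 ≈ 0.7326

PN ≈ 0.733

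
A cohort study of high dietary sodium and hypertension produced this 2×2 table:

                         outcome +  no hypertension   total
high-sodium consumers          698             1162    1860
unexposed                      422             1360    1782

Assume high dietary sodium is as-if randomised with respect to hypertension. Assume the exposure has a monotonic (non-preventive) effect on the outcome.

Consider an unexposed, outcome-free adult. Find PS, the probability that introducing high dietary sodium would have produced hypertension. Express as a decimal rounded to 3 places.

PS ≈ 0.181

p₁ = P(outcome | exposed) = 698/1860 = 0.37527
p₀ = P(outcome | unexposed) = 422/1782 = 0.23681
Under exogeneity and monotonicity, PS = (p₁ − p₀) / (1 − p₀).
PS = (0.37527 − 0.23681) / (1 − 0.23681) = 0.13846 / 0.76319 ≈ 0.1814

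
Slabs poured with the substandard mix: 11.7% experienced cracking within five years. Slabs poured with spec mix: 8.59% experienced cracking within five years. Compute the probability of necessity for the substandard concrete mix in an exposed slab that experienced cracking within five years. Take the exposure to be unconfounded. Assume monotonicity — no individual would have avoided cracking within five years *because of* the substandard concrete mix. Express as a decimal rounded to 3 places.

PN ≈ 0.266

p₁ = 0.117, p₀ = 0.0859.
Under exogeneity and monotonicity, PN = (p₁ − p₀) / p₁.
PN = (0.117 − 0.0859) / 0.117 = 0.0311 / 0.117 ≈ 0.2658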